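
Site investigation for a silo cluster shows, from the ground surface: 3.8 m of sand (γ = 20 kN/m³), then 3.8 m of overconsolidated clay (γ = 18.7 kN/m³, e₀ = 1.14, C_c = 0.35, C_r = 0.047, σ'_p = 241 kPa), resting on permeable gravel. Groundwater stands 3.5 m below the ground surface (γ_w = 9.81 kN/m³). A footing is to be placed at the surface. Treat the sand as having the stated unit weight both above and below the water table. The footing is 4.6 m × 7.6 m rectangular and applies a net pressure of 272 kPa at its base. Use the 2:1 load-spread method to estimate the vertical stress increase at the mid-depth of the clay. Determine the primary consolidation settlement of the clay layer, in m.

Mid-depth of clay below the ground surface: z = 3.8 + 3.8/2 = 5.7 m.
Total vertical stress at mid-clay: σ_v = 20×3.8 + 18.7×1.9 = 111.53 kPa.
Pore pressure: u = 9.81×(5.7 − 3.5) = 21.582 kPa.
Initial effective stress: σ'_0 = σ_v − u = 111.53 − 21.582 = 89.948 kPa.
Stress increase at mid-clay by the 2:1 spreading method:
Δσ = qBL/((B+z)(L+z)) = 272×4.6×7.6/((4.6+5.7)(7.6+5.7)) = 69.415 kPa
Final effective stress: σ'_f = 89.948 + 69.415 = 159.36 kPa.
σ'_f = 159.36 ≤ σ'_p = 241 kPa, so the clay remains overconsolidated and only the recompression index applies:
S_c = C_r·H/(1+e₀)·log₁₀(σ'_f/σ'_0) = 0.047×3.8/2.14×log₁₀(159.36/89.948)
    = 0.083458 × 0.24839 = 0.02073 m

S_c ≈ 0.0207 m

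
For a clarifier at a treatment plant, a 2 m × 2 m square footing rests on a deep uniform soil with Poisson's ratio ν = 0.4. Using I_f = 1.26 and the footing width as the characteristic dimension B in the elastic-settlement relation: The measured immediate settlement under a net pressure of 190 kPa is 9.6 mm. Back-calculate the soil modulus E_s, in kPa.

E_s ≈ 41900 kPa

S_e = q·B·(1−ν²)/E_s · I_f  ⇒  E_s = q·B·(1−ν²)·I_f / S_e.
E_s = 190 × 2 × 0.84 × 1.26 / 0.0096 = 41900 kPa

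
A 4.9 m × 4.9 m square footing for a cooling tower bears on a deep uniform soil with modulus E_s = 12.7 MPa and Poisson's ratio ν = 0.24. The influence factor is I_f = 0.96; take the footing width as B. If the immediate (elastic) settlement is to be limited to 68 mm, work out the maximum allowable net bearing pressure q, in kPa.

q ≈ 195 kPa

E_s = 12.7 MPa = 12700 kPa.
S_e = q·B·(1−ν²)/E_s · I_f  ⇒  q = S_e·E_s / (B·(1−ν²)·I_f).
q = 0.068 × 12700 / (4.9 × 0.9424 × 0.96) = 194.8 kPa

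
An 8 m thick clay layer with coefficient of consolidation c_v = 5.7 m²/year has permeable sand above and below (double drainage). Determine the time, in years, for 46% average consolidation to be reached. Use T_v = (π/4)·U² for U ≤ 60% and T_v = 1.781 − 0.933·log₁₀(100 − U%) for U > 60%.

Drainage path length: H_d = H/2 = 4 m (double drainage).
U ≤ 60%: T_v = (π/4)·U² = (π/4)×0.46² = 0.16619.
t = T_v·H_d²/c_v = 0.16619×4²/5.7 = 0.4665 years.

t ≈ 0.466 years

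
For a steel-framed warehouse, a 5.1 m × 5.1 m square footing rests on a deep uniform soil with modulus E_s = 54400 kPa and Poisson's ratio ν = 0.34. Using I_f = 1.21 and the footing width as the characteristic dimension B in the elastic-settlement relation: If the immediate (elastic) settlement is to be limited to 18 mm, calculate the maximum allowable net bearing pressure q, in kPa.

q ≈ 179 kPa

S_e = q·B·(1−ν²)/E_s · I_f  ⇒  q = S_e·E_s / (B·(1−ν²)·I_f).
q = 0.018 × 54400 / (5.1 × 0.8844 × 1.21) = 179.4 kPa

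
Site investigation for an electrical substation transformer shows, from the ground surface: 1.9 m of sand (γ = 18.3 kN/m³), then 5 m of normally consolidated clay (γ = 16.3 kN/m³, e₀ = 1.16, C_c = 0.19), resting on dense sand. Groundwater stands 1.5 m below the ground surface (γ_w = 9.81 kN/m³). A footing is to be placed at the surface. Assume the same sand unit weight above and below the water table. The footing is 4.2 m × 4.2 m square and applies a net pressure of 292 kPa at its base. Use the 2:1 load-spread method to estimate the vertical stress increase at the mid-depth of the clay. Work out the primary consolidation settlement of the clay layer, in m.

S_c ≈ 0.173 m

Mid-depth of clay below the ground surface: z = 1.9 + 5/2 = 4.4 m.
Total vertical stress at mid-clay: σ_v = 18.3×1.9 + 16.3×2.5 = 75.52 kPa.
Pore pressure: u = 9.81×(4.4 − 1.5) = 28.449 kPa.
Initial effective stress: σ'_0 = σ_v − u = 75.52 − 28.449 = 47.071 kPa.
Stress increase at mid-clay by the 2:1 spreading method:
Δσ = qBL/((B+z)(L+z)) = 292×4.2×4.2/((4.2+4.4)(4.2+4.4)) = 69.644 kPa
Final effective stress: σ'_f = σ'_0 + Δσ = 47.071 + 69.644 = 116.72 kPa.
Normally consolidated clay, so the full stress increment lies on the virgin compression line:
S_c = C_c·H/(1+e₀)·log₁₀(σ'_f/σ'_0) = 0.19×5/(1+1.16)×log₁₀(116.72/47.071)
    = 0.43981 × 0.39439 = 0.1735 m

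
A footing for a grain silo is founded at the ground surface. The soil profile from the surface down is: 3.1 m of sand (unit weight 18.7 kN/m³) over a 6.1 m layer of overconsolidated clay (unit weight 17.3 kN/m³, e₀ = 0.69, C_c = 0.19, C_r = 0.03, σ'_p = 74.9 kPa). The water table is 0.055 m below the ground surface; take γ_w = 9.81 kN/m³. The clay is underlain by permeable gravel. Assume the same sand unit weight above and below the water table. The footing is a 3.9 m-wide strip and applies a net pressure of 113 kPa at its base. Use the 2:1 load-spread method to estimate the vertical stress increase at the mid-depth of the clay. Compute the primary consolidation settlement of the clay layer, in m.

Mid-depth of clay below the ground surface: z = 3.1 + 6.1/2 = 6.15 m.
Total vertical stress at mid-clay: σ_v = 18.7×3.1 + 17.3×3.05 = 110.73 kPa.
Pore pressure: u = 9.81×(6.15 − 0.055) = 59.792 kPa.
Initial effective stress: σ'_0 = σ_v − u = 110.73 − 59.792 = 50.938 kPa.
Stress increase at mid-clay by the 2:1 spreading method:
Δσ = qB/(B+z) = 113×3.9/(3.9+6.15) = 43.851 kPa
Final effective stress: σ'_f = 50.938 + 43.851 = 94.789 kPa.
σ'_f = 94.789 > σ'_p = 74.9 kPa, so the stress path crosses the preconsolidation pressure — recompression up to σ'_p, then virgin compression beyond:
S_c = H/(1+e₀)·[C_r·log₁₀(σ'_p/σ'_0) + C_c·log₁₀(σ'_f/σ'_p)]
    = 6.1/1.69 × [0.03×log₁₀(74.9/50.938) + 0.19×log₁₀(94.789/74.9)]
    = 3.6095 × [0.0050232 + 0.019432] = 0.08827 m

S_c ≈ 0.0883 m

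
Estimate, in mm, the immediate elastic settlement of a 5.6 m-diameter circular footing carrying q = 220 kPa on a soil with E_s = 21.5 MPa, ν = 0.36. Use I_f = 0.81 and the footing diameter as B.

S_e ≈ 40.4 mm

Immediate (elastic) settlement: S_e = q·B·(1−ν²)/E_s · I_f.
E_s = 21.5 MPa = 21500 kPa.
S_e = 220 × 5.6 × (1 − 0.36²) / 21500 × 0.81
    = 220 × 5.6 × 0.8704 / 21500 × 0.81
    = 0.0404 m = 40.4 mm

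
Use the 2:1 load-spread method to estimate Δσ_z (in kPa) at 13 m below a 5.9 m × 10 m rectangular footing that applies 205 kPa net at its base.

Δσ_z ≈ 27.8 kPa

By the 2:1 method the load spreads at 1 horizontal : 2 vertical, so at depth z the loaded area has grown by z in each plan dimension:
Δσ = qBL/((B+z)(L+z)) = 205×5.9×10/((5.9+13)(10+13)) = 27.824 kPa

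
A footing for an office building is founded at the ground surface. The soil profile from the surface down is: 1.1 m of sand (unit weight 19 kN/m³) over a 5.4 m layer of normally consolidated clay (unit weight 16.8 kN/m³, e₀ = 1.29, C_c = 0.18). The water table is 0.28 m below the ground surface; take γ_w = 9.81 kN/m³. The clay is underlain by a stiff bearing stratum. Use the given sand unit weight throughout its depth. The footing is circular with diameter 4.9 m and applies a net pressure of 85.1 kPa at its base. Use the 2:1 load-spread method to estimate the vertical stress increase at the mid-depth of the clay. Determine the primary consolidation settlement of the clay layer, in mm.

Mid-depth of clay below the ground surface: z = 1.1 + 5.4/2 = 3.8 m.
Total vertical stress at mid-clay: σ_v = 19×1.1 + 16.8×2.7 = 66.26 kPa.
Pore pressure: u = 9.81×(3.8 − 0.28) = 34.531 kPa.
Initial effective stress: σ'_0 = σ_v − u = 66.26 − 34.531 = 31.729 kPa.
Stress increase at mid-clay by the 2:1 spreading method:
Δσ ≈ qD²/(D+z)² = 85.1×4.9²/(4.9+3.8)² = 26.995 kPa
Final effective stress: σ'_f = σ'_0 + Δσ = 31.729 + 26.995 = 58.724 kPa.
Normally consolidated clay, so the full stress increment lies on the virgin compression line:
S_c = C_c·H/(1+e₀)·log₁₀(σ'_f/σ'_0) = 0.18×5.4/(1+1.29)×log₁₀(58.724/31.729)
    = 0.42445 × 0.26736 = 0.1135 m

S_c ≈ 113 mm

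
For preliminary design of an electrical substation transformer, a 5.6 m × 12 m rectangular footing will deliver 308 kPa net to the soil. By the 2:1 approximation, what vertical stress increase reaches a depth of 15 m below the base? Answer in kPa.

By the 2:1 method the load spreads at 1 horizontal : 2 vertical, so at depth z the loaded area has grown by z in each plan dimension:
Δσ = qBL/((B+z)(L+z)) = 308×5.6×12/((5.6+15)(12+15)) = 37.213 kPa

Δσ_z ≈ 37.2 kPa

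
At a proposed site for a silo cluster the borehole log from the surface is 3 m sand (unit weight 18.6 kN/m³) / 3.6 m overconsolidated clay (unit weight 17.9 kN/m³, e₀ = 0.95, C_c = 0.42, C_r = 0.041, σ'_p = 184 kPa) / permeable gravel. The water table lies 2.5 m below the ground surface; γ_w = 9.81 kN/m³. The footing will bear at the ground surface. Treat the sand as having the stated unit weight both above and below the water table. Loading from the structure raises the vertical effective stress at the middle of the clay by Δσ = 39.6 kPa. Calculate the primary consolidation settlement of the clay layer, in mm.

Mid-depth of clay below the ground surface: z = 3 + 3.6/2 = 4.8 m.
Total vertical stress at mid-clay: σ_v = 18.6×3 + 17.9×1.8 = 88.02 kPa.
Pore pressure: u = 9.81×(4.8 − 2.5) = 22.563 kPa.
Initial effective stress: σ'_0 = σ_v − u = 88.02 − 22.563 = 65.457 kPa.
Final effective stress: σ'_f = 65.457 + 39.6 = 105.06 kPa.
σ'_f = 105.06 ≤ σ'_p = 184 kPa, so the clay remains overconsolidated and only the recompression index applies:
S_c = C_r·H/(1+e₀)·log₁₀(σ'_f/σ'_0) = 0.041×3.6/1.95×log₁₀(105.06/65.457)
    = 0.075694 × 0.20548 = 0.01555 m

S_c ≈ 15.6 mm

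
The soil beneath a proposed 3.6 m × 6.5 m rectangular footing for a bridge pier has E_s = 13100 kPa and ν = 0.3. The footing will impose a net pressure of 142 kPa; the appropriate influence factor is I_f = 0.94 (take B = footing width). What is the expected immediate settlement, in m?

Immediate (elastic) settlement: S_e = q·B·(1−ν²)/E_s · I_f.
S_e = 142 × 3.6 × (1 − 0.3²) / 13100 × 0.94
    = 142 × 3.6 × 0.91 / 13100 × 0.94
    = 0.03338 m

S_e ≈ 0.0334 m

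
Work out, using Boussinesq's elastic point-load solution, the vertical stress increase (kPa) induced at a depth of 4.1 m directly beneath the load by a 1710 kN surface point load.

Boussinesq vertical stress below a point load on an elastic half-space:
Δσ_z = 3P/(2πz²) · [1 + (r/z)²]^(−5/2)
r/z = 0/4.1 = 0; [1+(r/z)²]^(−5/2) = 1.
Δσ_z = 3×1710/(2π×4.1²) × 1 = 48.57 × 1 = 48.57 kPa

Δσ_z ≈ 48.6 kPa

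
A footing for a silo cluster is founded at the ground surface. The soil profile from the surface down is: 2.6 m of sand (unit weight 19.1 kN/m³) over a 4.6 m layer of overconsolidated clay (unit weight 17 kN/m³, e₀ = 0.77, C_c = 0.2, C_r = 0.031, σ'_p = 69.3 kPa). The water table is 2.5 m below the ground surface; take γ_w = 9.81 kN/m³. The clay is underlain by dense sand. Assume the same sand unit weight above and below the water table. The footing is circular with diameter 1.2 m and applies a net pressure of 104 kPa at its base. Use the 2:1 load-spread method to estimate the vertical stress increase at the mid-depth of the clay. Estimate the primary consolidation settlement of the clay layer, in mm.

S_c ≈ 2.1 mm

Mid-depth of clay below the ground surface: z = 2.6 + 4.6/2 = 4.9 m.
Total vertical stress at mid-clay: σ_v = 19.1×2.6 + 17×2.3 = 88.76 kPa.
Pore pressure: u = 9.81×(4.9 − 2.5) = 23.544 kPa.
Initial effective stress: σ'_0 = σ_v − u = 88.76 − 23.544 = 65.216 kPa.
Stress increase at mid-clay by the 2:1 spreading method:
Δσ ≈ qD²/(D+z)² = 104×1.2²/(1.2+4.9)² = 4.0247 kPa
Final effective stress: σ'_f = 65.216 + 4.0247 = 69.241 kPa.
σ'_f = 69.241 ≤ σ'_p = 69.3 kPa, so the clay remains overconsolidated and only the recompression index applies:
S_c = C_r·H/(1+e₀)·log₁₀(σ'_f/σ'_0) = 0.031×4.6/1.77×log₁₀(69.241/65.216)
    = 0.080566 × 0.026009 = 0.002095 m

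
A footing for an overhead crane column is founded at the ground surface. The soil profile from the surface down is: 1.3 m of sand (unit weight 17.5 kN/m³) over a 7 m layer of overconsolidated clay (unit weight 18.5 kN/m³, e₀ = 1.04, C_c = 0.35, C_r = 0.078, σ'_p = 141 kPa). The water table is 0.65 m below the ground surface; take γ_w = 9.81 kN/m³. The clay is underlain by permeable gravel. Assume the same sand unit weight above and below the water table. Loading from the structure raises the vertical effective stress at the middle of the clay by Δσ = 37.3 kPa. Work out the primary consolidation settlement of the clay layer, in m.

Mid-depth of clay below the ground surface: z = 1.3 + 7/2 = 4.8 m.
Total vertical stress at mid-clay: σ_v = 17.5×1.3 + 18.5×3.5 = 87.5 kPa.
Pore pressure: u = 9.81×(4.8 − 0.65) = 40.712 kPa.
Initial effective stress: σ'_0 = σ_v − u = 87.5 − 40.712 = 46.788 kPa.
Final effective stress: σ'_f = 46.788 + 37.3 = 84.088 kPa.
σ'_f = 84.088 ≤ σ'_p = 141 kPa, so the clay remains overconsolidated and only the recompression index applies:
S_c = C_r·H/(1+e₀)·log₁₀(σ'_f/σ'_0) = 0.078×7/2.04×log₁₀(84.088/46.788)
    = 0.26765 × 0.2546 = 0.06814 m

S_c ≈ 0.0681 m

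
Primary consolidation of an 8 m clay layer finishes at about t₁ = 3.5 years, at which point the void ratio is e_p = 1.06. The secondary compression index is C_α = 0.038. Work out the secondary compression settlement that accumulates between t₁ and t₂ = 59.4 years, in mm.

S_s ≈ 181 mm

Secondary compression: S_s = C_α·H/(1+e_p)·log₁₀(t₂/t₁)
S_s = 0.038×8/(1+1.06)×log₁₀(59.4/3.5)
    = 0.1476 × 1.23 = 0.1815 m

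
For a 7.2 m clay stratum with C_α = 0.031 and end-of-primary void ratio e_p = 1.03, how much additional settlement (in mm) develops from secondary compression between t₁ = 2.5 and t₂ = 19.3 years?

S_s ≈ 97.6 mm

Secondary compression: S_s = C_α·H/(1+e_p)·log₁₀(t₂/t₁)
S_s = 0.031×7.2/(1+1.03)×log₁₀(19.3/2.5)
    = 0.11 × 0.8876 = 0.09759 m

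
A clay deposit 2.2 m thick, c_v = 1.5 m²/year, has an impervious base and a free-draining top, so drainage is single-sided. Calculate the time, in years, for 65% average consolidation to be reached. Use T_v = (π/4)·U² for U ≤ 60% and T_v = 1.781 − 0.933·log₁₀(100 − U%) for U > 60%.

t ≈ 1.1 years

Drainage path length: H_d = H = 2.2 m (single drainage).
U > 60%: T_v = 1.781 − 0.933·log₁₀(100 − 65) = 0.34038.
t = T_v·H_d²/c_v = 0.34038×2.2²/1.5 = 1.098 years.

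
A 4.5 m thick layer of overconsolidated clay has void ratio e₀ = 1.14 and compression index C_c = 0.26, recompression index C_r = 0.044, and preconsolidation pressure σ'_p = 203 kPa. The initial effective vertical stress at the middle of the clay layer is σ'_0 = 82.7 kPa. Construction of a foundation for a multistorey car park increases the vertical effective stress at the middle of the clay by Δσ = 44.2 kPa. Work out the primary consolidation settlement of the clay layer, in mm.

Final effective stress: σ'_f = 82.7 + 44.2 = 126.9 kPa.
σ'_f = 126.9 ≤ σ'_p = 203 kPa, so the clay remains overconsolidated and only the recompression index applies:
S_c = C_r·H/(1+e₀)·log₁₀(σ'_f/σ'_0) = 0.044×4.5/2.14×log₁₀(126.9/82.7)
    = 0.092523 × 0.18596 = 0.01721 m

S_c ≈ 17.2 mm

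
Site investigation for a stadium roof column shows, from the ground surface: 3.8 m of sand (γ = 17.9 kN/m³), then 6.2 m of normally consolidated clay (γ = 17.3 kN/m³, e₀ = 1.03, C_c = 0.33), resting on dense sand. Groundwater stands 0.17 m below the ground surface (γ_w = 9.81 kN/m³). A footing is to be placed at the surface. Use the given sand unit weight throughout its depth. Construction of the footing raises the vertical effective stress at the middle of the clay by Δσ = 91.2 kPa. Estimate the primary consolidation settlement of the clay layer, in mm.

Mid-depth of clay below the ground surface: z = 3.8 + 6.2/2 = 6.9 m.
Total vertical stress at mid-clay: σ_v = 17.9×3.8 + 17.3×3.1 = 121.65 kPa.
Pore pressure: u = 9.81×(6.9 − 0.17) = 66.021 kPa.
Initial effective stress: σ'_0 = σ_v − u = 121.65 − 66.021 = 55.629 kPa.
Final effective stress: σ'_f = σ'_0 + Δσ = 55.629 + 91.2 = 146.83 kPa.
Normally consolidated clay, so the full stress increment lies on the virgin compression line:
S_c = C_c·H/(1+e₀)·log₁₀(σ'_f/σ'_0) = 0.33×6.2/(1+1.03)×log₁₀(146.83/55.629)
    = 1.0079 × 0.42151 = 0.4248 m

S_c ≈ 425 mm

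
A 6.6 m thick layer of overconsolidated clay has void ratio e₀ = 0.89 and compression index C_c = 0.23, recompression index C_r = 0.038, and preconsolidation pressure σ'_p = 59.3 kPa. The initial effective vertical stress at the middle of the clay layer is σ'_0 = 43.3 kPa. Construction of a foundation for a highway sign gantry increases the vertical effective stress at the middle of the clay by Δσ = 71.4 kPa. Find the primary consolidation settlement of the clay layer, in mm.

Final effective stress: σ'_f = 43.3 + 71.4 = 114.7 kPa.
σ'_f = 114.7 > σ'_p = 59.3 kPa, so the stress path crosses the preconsolidation pressure — recompression up to σ'_p, then virgin compression beyond:
S_c = H/(1+e₀)·[C_r·log₁₀(σ'_p/σ'_0) + C_c·log₁₀(σ'_f/σ'_p)]
    = 6.6/1.89 × [0.038×log₁₀(59.3/43.3) + 0.23×log₁₀(114.7/59.3)]
    = 3.4921 × [0.0051895 + 0.065897] = 0.2482 m

S_c ≈ 248 mm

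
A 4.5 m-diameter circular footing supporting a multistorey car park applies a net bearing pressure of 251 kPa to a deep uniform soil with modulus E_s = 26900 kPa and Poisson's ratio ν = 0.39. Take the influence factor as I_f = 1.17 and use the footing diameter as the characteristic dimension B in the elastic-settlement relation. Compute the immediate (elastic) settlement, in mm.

Immediate (elastic) settlement: S_e = q·B·(1−ν²)/E_s · I_f.
S_e = 251 × 4.5 × (1 − 0.39²) / 26900 × 1.17
    = 251 × 4.5 × 0.8479 / 26900 × 1.17
    = 0.04165 m = 41.65 mm

S_e ≈ 41.7 mm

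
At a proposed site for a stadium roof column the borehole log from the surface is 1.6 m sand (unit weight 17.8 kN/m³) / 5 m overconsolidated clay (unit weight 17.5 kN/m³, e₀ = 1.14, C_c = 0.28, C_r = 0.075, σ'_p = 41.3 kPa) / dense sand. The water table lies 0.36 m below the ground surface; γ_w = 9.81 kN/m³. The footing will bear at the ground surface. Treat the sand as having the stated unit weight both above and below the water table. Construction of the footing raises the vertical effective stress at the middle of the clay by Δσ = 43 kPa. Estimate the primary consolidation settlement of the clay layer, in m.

Mid-depth of clay below the ground surface: z = 1.6 + 5/2 = 4.1 m.
Total vertical stress at mid-clay: σ_v = 17.8×1.6 + 17.5×2.5 = 72.23 kPa.
Pore pressure: u = 9.81×(4.1 − 0.36) = 36.689 kPa.
Initial effective stress: σ'_0 = σ_v − u = 72.23 − 36.689 = 35.541 kPa.
Final effective stress: σ'_f = 35.541 + 43 = 78.541 kPa.
σ'_f = 78.541 > σ'_p = 41.3 kPa, so the stress path crosses the preconsolidation pressure — recompression up to σ'_p, then virgin compression beyond:
S_c = H/(1+e₀)·[C_r·log₁₀(σ'_p/σ'_0) + C_c·log₁₀(σ'_f/σ'_p)]
    = 5/2.14 × [0.075×log₁₀(41.3/35.541) + 0.28×log₁₀(78.541/41.3)]
    = 2.3364 × [0.0048915 + 0.078161] = 0.194 m

S_c ≈ 0.194 m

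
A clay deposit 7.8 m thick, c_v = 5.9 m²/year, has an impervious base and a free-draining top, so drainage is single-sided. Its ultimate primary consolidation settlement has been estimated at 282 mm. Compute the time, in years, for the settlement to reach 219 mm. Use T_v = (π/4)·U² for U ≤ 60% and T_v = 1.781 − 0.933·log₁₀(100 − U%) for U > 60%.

Drainage path length: H_d = H = 7.8 m (single drainage).
U = S(t)/S_ult = 219/282 = 0.7766.
U > 60%: T_v = 1.781 − 0.933·log₁₀(100 − 77.66) = 0.5223.
t = T_v·H_d²/c_v = 0.5223×7.8²/5.9 = 5.386 years.

t ≈ 5.39 years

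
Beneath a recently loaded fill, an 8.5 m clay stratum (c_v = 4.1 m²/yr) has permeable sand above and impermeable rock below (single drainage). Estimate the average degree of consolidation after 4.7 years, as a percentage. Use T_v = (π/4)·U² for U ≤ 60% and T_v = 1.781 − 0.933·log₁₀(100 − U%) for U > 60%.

U ≈ 58.3 %

Drainage path length: H_d = H = 8.5 m (single drainage).
T_v = c_v·t/H_d² = 4.1×4.7/8.5² = 0.26671.
T_v = 0.26671 corresponds to the U ≤ 60% branch:
U = √(4T_v/π) = 0.5827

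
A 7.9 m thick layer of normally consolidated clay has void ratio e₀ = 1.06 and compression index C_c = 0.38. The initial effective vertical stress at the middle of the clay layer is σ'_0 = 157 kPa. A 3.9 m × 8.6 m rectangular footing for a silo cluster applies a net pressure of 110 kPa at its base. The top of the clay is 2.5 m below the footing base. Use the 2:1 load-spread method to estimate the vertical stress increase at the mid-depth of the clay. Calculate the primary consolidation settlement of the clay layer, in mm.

Mid-depth of clay below the footing base: z = 2.5 + 7.9/2 = 6.45 m.
Stress increase at mid-clay by the 2:1 spreading method:
Δσ = qBL/((B+z)(L+z)) = 110×3.9×8.6/((3.9+6.45)(8.6+6.45)) = 23.685 kPa
Final effective stress: σ'_f = σ'_0 + Δσ = 157 + 23.685 = 180.69 kPa.
Normally consolidated clay, so the full stress increment lies on the virgin compression line:
S_c = C_c·H/(1+e₀)·log₁₀(σ'_f/σ'_0) = 0.38×7.9/(1+1.06)×log₁₀(180.69/157)
    = 1.4573 × 0.061034 = 0.08894 m

S_c ≈ 88.9 mm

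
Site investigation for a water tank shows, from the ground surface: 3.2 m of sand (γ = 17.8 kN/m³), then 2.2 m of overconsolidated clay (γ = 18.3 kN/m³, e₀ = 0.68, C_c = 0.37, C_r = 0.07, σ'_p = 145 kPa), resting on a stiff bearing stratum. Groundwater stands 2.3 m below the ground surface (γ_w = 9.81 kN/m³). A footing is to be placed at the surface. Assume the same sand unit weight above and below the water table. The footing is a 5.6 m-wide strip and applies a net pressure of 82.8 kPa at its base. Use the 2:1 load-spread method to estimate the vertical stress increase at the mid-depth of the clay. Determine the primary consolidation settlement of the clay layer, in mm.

Mid-depth of clay below the ground surface: z = 3.2 + 2.2/2 = 4.3 m.
Total vertical stress at mid-clay: σ_v = 17.8×3.2 + 18.3×1.1 = 77.09 kPa.
Pore pressure: u = 9.81×(4.3 − 2.3) = 19.62 kPa.
Initial effective stress: σ'_0 = σ_v − u = 77.09 − 19.62 = 57.47 kPa.
Stress increase at mid-clay by the 2:1 spreading method:
Δσ = qB/(B+z) = 82.8×5.6/(5.6+4.3) = 46.836 kPa
Final effective stress: σ'_f = 57.47 + 46.836 = 104.31 kPa.
σ'_f = 104.31 ≤ σ'_p = 145 kPa, so the clay remains overconsolidated and only the recompression index applies:
S_c = C_r·H/(1+e₀)·log₁₀(σ'_f/σ'_0) = 0.07×2.2/1.68×log₁₀(104.31/57.47)
    = 0.091665 × 0.25888 = 0.02373 m

S_c ≈ 23.7 mm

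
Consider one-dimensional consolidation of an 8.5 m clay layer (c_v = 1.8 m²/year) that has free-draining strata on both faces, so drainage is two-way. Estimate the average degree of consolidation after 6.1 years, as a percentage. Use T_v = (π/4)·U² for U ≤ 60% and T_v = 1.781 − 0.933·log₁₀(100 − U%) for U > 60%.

U ≈ 81.9 %

Drainage path length: H_d = H/2 = 4.25 m (double drainage).
T_v = c_v·t/H_d² = 1.8×6.1/4.25² = 0.60789.
T_v = 0.60789 corresponds to the U > 60% branch:
U = 1 − 10^((1.781 − T_v)/0.933)/100 = 0.8191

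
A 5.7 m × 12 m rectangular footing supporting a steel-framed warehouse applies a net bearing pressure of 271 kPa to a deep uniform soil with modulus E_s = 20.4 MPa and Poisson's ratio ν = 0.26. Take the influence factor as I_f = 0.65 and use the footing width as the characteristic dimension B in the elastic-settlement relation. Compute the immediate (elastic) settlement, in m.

Immediate (elastic) settlement: S_e = q·B·(1−ν²)/E_s · I_f.
E_s = 20.4 MPa = 20400 kPa.
S_e = 271 × 5.7 × (1 − 0.26²) / 20400 × 0.65
    = 271 × 5.7 × 0.9324 / 20400 × 0.65
    = 0.04589 m

S_e ≈ 0.0459 m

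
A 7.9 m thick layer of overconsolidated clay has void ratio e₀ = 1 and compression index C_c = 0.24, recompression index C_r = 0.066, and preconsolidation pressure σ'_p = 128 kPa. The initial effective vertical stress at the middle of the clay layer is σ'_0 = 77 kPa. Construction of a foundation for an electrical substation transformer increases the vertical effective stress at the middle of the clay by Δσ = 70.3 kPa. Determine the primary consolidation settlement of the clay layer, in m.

S_c ≈ 0.115 m

Final effective stress: σ'_f = 77 + 70.3 = 147.3 kPa.
σ'_f = 147.3 > σ'_p = 128 kPa, so the stress path crosses the preconsolidation pressure — recompression up to σ'_p, then virgin compression beyond:
S_c = H/(1+e₀)·[C_r·log₁₀(σ'_p/σ'_0) + C_c·log₁₀(σ'_f/σ'_p)]
    = 7.9/2 × [0.066×log₁₀(128/77) + 0.24×log₁₀(147.3/128)]
    = 3.95 × [0.014567 + 0.014638] = 0.1154 m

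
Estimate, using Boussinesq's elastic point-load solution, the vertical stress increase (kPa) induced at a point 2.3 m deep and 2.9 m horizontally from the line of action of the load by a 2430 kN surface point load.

Boussinesq vertical stress below a point load on an elastic half-space:
Δσ_z = 3P/(2πz²) · [1 + (r/z)²]^(−5/2)
r/z = 2.9/2.3 = 1.2609; [1+(r/z)²]^(−5/2) = 0.092648.
Δσ_z = 3×2430/(2π×2.3²) × 0.092648 = 219.33 × 0.092648 = 20.32 kPa

Δσ_z ≈ 20.3 kPa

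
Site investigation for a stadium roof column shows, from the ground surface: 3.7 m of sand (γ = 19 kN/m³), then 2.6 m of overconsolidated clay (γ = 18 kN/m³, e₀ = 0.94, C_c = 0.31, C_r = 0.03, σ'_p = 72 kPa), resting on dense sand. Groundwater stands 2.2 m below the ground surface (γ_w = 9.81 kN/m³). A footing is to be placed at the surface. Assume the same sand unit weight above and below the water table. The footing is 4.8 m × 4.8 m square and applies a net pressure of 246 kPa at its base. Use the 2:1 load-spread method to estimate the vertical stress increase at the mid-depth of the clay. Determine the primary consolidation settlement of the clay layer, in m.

S_c ≈ 0.101 m

Mid-depth of clay below the ground surface: z = 3.7 + 2.6/2 = 5 m.
Total vertical stress at mid-clay: σ_v = 19×3.7 + 18×1.3 = 93.7 kPa.
Pore pressure: u = 9.81×(5 − 2.2) = 27.468 kPa.
Initial effective stress: σ'_0 = σ_v − u = 93.7 − 27.468 = 66.232 kPa.
Stress increase at mid-clay by the 2:1 spreading method:
Δσ = qBL/((B+z)(L+z)) = 246×4.8×4.8/((4.8+5)(4.8+5)) = 59.015 kPa
Final effective stress: σ'_f = 66.232 + 59.015 = 125.25 kPa.
σ'_f = 125.25 > σ'_p = 72 kPa, so the stress path crosses the preconsolidation pressure — recompression up to σ'_p, then virgin compression beyond:
S_c = H/(1+e₀)·[C_r·log₁₀(σ'_p/σ'_0) + C_c·log₁₀(σ'_f/σ'_p)]
    = 2.6/1.94 × [0.03×log₁₀(72/66.232) + 0.31×log₁₀(125.25/72)]
    = 1.3402 × [0.0010879 + 0.074538] = 0.1014 m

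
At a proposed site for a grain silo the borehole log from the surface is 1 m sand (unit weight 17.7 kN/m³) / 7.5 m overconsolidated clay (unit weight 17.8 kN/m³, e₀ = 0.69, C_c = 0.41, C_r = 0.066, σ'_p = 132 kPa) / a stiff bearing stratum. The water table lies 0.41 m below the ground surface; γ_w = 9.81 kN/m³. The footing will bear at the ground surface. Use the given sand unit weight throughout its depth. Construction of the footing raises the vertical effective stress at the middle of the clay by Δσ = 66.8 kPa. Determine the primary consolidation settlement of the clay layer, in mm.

Mid-depth of clay below the ground surface: z = 1 + 7.5/2 = 4.75 m.
Total vertical stress at mid-clay: σ_v = 17.7×1 + 17.8×3.75 = 84.45 kPa.
Pore pressure: u = 9.81×(4.75 − 0.41) = 42.575 kPa.
Initial effective stress: σ'_0 = σ_v − u = 84.45 − 42.575 = 41.875 kPa.
Final effective stress: σ'_f = 41.875 + 66.8 = 108.67 kPa.
σ'_f = 108.67 ≤ σ'_p = 132 kPa, so the clay remains overconsolidated and only the recompression index applies:
S_c = C_r·H/(1+e₀)·log₁₀(σ'_f/σ'_0) = 0.066×7.5/1.69×log₁₀(108.67/41.875)
    = 0.2929 × 0.41415 = 0.1213 m

S_c ≈ 121 mm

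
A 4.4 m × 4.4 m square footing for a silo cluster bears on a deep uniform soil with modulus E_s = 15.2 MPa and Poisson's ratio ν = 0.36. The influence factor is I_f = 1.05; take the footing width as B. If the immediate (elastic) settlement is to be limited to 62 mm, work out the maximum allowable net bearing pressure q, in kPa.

E_s = 15.2 MPa = 15200 kPa.
S_e = q·B·(1−ν²)/E_s · I_f  ⇒  q = S_e·E_s / (B·(1−ν²)·I_f).
q = 0.062 × 15200 / (4.4 × 0.8704 × 1.05) = 234.4 kPa

q ≈ 234 kPa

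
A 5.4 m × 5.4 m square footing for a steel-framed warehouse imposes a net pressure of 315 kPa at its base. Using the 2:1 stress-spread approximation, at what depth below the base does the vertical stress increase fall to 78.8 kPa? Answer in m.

z ≈ 5.4 m

2:1 spreading — at depth z the loaded area has grown by z in each plan dimension:
qB²/(B+z)² = Δσ_z ⇒ z = B(√(q/Δσ_z) − 1) = 5.4×(√(315/78.8) − 1) = 5.397 m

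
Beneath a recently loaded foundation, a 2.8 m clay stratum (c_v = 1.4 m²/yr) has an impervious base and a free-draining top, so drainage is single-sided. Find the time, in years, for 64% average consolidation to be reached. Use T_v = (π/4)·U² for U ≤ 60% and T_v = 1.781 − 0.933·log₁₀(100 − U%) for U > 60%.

t ≈ 1.84 years

Drainage path length: H_d = H = 2.8 m (single drainage).
U > 60%: T_v = 1.781 − 0.933·log₁₀(100 − 64) = 0.32897.
t = T_v·H_d²/c_v = 0.32897×2.8²/1.4 = 1.842 years.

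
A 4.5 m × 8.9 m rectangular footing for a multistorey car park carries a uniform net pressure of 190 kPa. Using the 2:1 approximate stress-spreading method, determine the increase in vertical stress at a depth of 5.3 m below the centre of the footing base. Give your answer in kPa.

Δσ_z ≈ 54.7 kPa

By the 2:1 method the load spreads at 1 horizontal : 2 vertical, so at depth z the loaded area has grown by z in each plan dimension:
Δσ = qBL/((B+z)(L+z)) = 190×4.5×8.9/((4.5+5.3)(8.9+5.3)) = 54.682 kPa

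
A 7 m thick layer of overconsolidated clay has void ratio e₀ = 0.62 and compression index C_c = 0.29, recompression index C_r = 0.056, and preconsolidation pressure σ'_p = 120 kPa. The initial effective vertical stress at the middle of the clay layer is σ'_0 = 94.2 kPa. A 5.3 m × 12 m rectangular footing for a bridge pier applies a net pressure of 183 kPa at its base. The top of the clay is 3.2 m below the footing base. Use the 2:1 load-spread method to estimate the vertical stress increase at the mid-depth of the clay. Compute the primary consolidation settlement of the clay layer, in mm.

S_c ≈ 132 mm

Mid-depth of clay below the footing base: z = 3.2 + 7/2 = 6.7 m.
Stress increase at mid-clay by the 2:1 spreading method:
Δσ = qBL/((B+z)(L+z)) = 183×5.3×12/((5.3+6.7)(12+6.7)) = 51.866 kPa
Final effective stress: σ'_f = 94.2 + 51.866 = 146.07 kPa.
σ'_f = 146.07 > σ'_p = 120 kPa, so the stress path crosses the preconsolidation pressure — recompression up to σ'_p, then virgin compression beyond:
S_c = H/(1+e₀)·[C_r·log₁₀(σ'_p/σ'_0) + C_c·log₁₀(σ'_f/σ'_p)]
    = 7/1.62 × [0.056×log₁₀(120/94.2) + 0.29×log₁₀(146.07/120)]
    = 4.321 × [0.0058873 + 0.02476] = 0.1324 m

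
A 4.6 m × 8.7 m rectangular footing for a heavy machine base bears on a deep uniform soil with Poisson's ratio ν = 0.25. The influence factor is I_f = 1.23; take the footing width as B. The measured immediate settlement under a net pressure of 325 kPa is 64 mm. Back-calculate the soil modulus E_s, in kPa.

E_s ≈ 26900 kPa

S_e = q·B·(1−ν²)/E_s · I_f  ⇒  E_s = q·B·(1−ν²)·I_f / S_e.
E_s = 325 × 4.6 × 0.9375 × 1.23 / 0.064 = 26940 kPa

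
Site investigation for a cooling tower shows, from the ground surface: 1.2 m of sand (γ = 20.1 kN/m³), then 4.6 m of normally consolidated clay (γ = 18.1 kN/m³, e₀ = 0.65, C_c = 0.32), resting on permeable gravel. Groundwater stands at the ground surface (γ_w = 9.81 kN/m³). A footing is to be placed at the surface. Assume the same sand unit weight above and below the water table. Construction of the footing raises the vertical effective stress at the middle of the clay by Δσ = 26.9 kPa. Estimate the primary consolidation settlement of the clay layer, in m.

Mid-depth of clay below the ground surface: z = 1.2 + 4.6/2 = 3.5 m.
Total vertical stress at mid-clay: σ_v = 20.1×1.2 + 18.1×2.3 = 65.75 kPa.
Pore pressure: u = 9.81×(3.5 − 0) = 34.335 kPa.
Initial effective stress: σ'_0 = σ_v − u = 65.75 − 34.335 = 31.415 kPa.
Final effective stress: σ'_f = σ'_0 + Δσ = 31.415 + 26.9 = 58.315 kPa.
Normally consolidated clay, so the full stress increment lies on the virgin compression line:
S_c = C_c·H/(1+e₀)·log₁₀(σ'_f/σ'_0) = 0.32×4.6/(1+0.65)×log₁₀(58.315/31.415)
    = 0.89212 × 0.26864 = 0.2397 m

S_c ≈ 0.24 m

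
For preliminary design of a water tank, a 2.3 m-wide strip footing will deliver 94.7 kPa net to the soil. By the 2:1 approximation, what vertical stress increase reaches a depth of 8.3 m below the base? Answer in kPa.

Δσ_z ≈ 20.5 kPa

By the 2:1 method the load spreads at 1 horizontal : 2 vertical, so at depth z the loaded area has grown by z in each plan dimension:
Δσ = qB/(B+z) = 94.7×2.3/(2.3+8.3) = 20.548 kPa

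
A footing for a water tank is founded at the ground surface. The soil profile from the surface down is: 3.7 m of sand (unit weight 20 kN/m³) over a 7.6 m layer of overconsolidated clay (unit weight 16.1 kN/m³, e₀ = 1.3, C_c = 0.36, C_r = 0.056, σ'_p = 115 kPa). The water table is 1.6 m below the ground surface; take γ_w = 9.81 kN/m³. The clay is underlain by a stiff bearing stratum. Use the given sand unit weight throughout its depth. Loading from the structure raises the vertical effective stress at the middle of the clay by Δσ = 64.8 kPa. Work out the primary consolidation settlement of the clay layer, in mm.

Mid-depth of clay below the ground surface: z = 3.7 + 7.6/2 = 7.5 m.
Total vertical stress at mid-clay: σ_v = 20×3.7 + 16.1×3.8 = 135.18 kPa.
Pore pressure: u = 9.81×(7.5 − 1.6) = 57.879 kPa.
Initial effective stress: σ'_0 = σ_v − u = 135.18 − 57.879 = 77.301 kPa.
Final effective stress: σ'_f = 77.301 + 64.8 = 142.1 kPa.
σ'_f = 142.1 > σ'_p = 115 kPa, so the stress path crosses the preconsolidation pressure — recompression up to σ'_p, then virgin compression beyond:
S_c = H/(1+e₀)·[C_r·log₁₀(σ'_p/σ'_0) + C_c·log₁₀(σ'_f/σ'_p)]
    = 7.6/2.3 × [0.056×log₁₀(115/77.301) + 0.36×log₁₀(142.1/115)]
    = 3.3043 × [0.0096607 + 0.033083] = 0.1412 m

S_c ≈ 141 mm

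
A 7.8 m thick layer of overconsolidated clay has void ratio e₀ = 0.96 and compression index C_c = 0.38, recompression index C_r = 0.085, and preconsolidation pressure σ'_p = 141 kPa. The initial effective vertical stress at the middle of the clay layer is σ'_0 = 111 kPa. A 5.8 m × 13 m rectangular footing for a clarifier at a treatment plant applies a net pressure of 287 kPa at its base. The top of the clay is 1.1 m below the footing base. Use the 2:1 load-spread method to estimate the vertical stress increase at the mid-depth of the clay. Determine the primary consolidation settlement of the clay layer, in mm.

S_c ≈ 334 mm

Mid-depth of clay below the footing base: z = 1.1 + 7.8/2 = 5 m.
Stress increase at mid-clay by the 2:1 spreading method:
Δσ = qBL/((B+z)(L+z)) = 287×5.8×13/((5.8+5)(13+5)) = 111.32 kPa
Final effective stress: σ'_f = 111 + 111.32 = 222.32 kPa.
σ'_f = 222.32 > σ'_p = 141 kPa, so the stress path crosses the preconsolidation pressure — recompression up to σ'_p, then virgin compression beyond:
S_c = H/(1+e₀)·[C_r·log₁₀(σ'_p/σ'_0) + C_c·log₁₀(σ'_f/σ'_p)]
    = 7.8/1.96 × [0.085×log₁₀(141/111) + 0.38×log₁₀(222.32/141)]
    = 3.9796 × [0.0088312 + 0.075149] = 0.3342 m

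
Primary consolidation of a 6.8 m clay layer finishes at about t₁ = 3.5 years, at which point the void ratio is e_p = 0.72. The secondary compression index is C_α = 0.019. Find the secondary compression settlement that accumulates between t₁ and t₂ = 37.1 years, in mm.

Secondary compression: S_s = C_α·H/(1+e_p)·log₁₀(t₂/t₁)
S_s = 0.019×6.8/(1+0.72)×log₁₀(37.1/3.5)
    = 0.07512 × 1.025 = 0.07702 m

S_s ≈ 77 mm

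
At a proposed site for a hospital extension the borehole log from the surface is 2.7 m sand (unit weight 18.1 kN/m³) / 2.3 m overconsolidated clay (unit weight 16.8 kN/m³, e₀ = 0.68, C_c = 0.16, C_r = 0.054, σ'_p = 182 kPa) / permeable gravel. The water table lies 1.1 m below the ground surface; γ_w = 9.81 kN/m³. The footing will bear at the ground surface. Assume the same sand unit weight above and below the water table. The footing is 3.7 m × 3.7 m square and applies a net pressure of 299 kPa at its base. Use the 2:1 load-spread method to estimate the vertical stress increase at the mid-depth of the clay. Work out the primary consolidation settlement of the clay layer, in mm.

S_c ≈ 32.4 mm

Mid-depth of clay below the ground surface: z = 2.7 + 2.3/2 = 3.85 m.
Total vertical stress at mid-clay: σ_v = 18.1×2.7 + 16.8×1.15 = 68.19 kPa.
Pore pressure: u = 9.81×(3.85 − 1.1) = 26.978 kPa.
Initial effective stress: σ'_0 = σ_v − u = 68.19 − 26.978 = 41.212 kPa.
Stress increase at mid-clay by the 2:1 spreading method:
Δσ = qBL/((B+z)(L+z)) = 299×3.7×3.7/((3.7+3.85)(3.7+3.85)) = 71.809 kPa
Final effective stress: σ'_f = 41.212 + 71.809 = 113.02 kPa.
σ'_f = 113.02 ≤ σ'_p = 182 kPa, so the clay remains overconsolidated and only the recompression index applies:
S_c = C_r·H/(1+e₀)·log₁₀(σ'_f/σ'_0) = 0.054×2.3/1.68×log₁₀(113.02/41.212)
    = 0.073926 × 0.43813 = 0.03239 m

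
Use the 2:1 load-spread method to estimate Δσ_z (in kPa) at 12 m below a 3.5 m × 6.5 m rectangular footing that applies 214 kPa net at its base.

By the 2:1 method the load spreads at 1 horizontal : 2 vertical, so at depth z the loaded area has grown by z in each plan dimension:
Δσ = qBL/((B+z)(L+z)) = 214×3.5×6.5/((3.5+12)(6.5+12)) = 16.978 kPa

Δσ_z ≈ 17 kPa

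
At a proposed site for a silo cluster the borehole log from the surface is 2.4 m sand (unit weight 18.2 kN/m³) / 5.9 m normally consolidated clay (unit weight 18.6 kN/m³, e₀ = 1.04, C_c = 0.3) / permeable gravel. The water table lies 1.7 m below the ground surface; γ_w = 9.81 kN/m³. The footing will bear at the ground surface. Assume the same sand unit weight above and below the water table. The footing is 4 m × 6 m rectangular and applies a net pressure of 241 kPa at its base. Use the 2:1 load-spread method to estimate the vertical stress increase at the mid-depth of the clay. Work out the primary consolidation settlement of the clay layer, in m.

S_c ≈ 0.236 m

Mid-depth of clay below the ground surface: z = 2.4 + 5.9/2 = 5.35 m.
Total vertical stress at mid-clay: σ_v = 18.2×2.4 + 18.6×2.95 = 98.55 kPa.
Pore pressure: u = 9.81×(5.35 − 1.7) = 35.806 kPa.
Initial effective stress: σ'_0 = σ_v − u = 98.55 − 35.806 = 62.744 kPa.
Stress increase at mid-clay by the 2:1 spreading method:
Δσ = qBL/((B+z)(L+z)) = 241×4×6/((4+5.35)(6+5.35)) = 54.503 kPa
Final effective stress: σ'_f = σ'_0 + Δσ = 62.744 + 54.503 = 117.25 kPa.
Normally consolidated clay, so the full stress increment lies on the virgin compression line:
S_c = C_c·H/(1+e₀)·log₁₀(σ'_f/σ'_0) = 0.3×5.9/(1+1.04)×log₁₀(117.25/62.744)
    = 0.86765 × 0.27154 = 0.2356 m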